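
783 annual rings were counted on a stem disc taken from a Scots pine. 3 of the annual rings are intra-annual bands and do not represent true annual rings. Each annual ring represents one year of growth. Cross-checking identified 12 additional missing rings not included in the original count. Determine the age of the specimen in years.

True annual ring count = 783 − 3 + 12 = 792.
One annual ring per year makes the duration 792 years.

792 years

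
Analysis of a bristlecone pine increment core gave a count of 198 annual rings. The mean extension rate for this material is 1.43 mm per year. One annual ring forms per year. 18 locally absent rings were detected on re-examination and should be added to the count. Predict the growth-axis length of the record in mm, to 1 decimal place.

308.9 mm

Correcting the raw count gives 198 + 18 = 216 true annual rings.
Predicted length = 1.43 mm/year × 216 years = 308.9 mm.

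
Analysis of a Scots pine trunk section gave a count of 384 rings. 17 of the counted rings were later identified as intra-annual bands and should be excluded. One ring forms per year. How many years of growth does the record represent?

367 yr

True ring count = 384 − 17 = 367.
One ring per year makes the duration 367 years.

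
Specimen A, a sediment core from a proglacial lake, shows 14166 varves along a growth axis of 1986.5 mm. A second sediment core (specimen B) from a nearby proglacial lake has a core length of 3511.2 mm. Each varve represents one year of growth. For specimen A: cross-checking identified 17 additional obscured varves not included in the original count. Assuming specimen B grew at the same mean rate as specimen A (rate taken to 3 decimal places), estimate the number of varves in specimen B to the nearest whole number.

Specimen A: adjusted count: 14166 + 17 = 14183 varves.
A: 1986.5 mm over 14183 years gives 1986.5 / 14183 ≈ 0.140 mm/year.
Specimen B: 3511.2 mm / 0.140 mm per year = 25080.00 years ≈ 25080 varves.

25080 varves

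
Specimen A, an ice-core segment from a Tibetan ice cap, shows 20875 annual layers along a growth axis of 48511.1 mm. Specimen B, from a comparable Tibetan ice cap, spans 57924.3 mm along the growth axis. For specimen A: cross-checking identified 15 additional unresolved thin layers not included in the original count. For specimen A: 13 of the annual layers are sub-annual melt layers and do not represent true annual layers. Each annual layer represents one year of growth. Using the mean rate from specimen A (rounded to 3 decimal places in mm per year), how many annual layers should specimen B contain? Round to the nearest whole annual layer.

24924 annual layers

Specimen A: true annual layer count = 20875 − 13 + 15 = 20877.
A: Extension rate ≈ 48511.1 / 20877 = 2.324 mm/yr.
For B, 57924.3 / 2.324 = 24924.40 years ≈ 24924 annual layers.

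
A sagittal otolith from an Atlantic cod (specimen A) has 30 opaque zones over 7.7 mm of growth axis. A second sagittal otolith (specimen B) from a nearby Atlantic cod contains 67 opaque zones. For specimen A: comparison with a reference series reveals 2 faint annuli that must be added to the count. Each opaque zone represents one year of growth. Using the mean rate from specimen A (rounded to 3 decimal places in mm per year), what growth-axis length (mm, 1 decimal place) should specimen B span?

Specimen A: adjusted count: 30 + 2 = 32 opaque zones.
A: Mean rate = 7.7 mm / 32 years ≈ 0.241 mm/year.
For B, 0.241 mm/year × 67 years = 16.1 mm.

16.1 mm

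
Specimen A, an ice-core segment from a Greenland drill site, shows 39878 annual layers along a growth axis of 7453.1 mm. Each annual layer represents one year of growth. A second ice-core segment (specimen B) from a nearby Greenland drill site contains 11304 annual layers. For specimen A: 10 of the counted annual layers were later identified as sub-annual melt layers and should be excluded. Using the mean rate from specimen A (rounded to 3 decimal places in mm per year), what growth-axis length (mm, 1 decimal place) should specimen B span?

2113.8 mm

Specimen A: after corrections the count is 39878 − 10 = 39868 annual layers.
A: Extension rate ≈ 7453.1 / 39868 = 0.187 mm per year.
Length of B = 0.187 × 11304 = 2113.8 mm.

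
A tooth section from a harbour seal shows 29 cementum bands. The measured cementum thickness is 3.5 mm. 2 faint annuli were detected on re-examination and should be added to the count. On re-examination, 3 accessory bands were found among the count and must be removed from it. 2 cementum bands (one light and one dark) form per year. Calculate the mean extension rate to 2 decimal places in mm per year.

0.25 mm per year

True cementum band count = 29 − 3 + 2 = 28.
With 2 cementum bands per year, 28 / 2 = 14 years.
Mean rate = 3.5 mm / 14 years ≈ 0.25 mm per year.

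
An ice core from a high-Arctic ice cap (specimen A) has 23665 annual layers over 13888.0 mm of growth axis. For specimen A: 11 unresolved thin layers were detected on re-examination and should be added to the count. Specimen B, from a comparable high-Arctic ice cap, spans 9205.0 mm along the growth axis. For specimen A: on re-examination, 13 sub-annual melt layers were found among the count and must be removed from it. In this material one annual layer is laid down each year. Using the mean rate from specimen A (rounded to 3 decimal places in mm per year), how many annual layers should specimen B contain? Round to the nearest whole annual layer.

Specimen A: after corrections the count is 23665 − 13 + 11 = 23663 annual layers.
A: Mean rate = 13888.0 mm / 23663 years ≈ 0.587 mm/year.
Specimen B: 9205.0 mm / 0.587 mm per year = 15681.43 years ≈ 15681 annual layers.

15681 annual layers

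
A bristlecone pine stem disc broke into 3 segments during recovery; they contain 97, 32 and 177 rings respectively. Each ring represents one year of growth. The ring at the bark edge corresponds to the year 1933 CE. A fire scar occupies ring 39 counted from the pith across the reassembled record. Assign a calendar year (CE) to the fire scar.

1666 CE

Total rings = 97 + 32 + 177 = 306.
Between ring 39 and the bark edge there are 306 − 39 = 267 rings.
1933 − 267 = 1666 CE.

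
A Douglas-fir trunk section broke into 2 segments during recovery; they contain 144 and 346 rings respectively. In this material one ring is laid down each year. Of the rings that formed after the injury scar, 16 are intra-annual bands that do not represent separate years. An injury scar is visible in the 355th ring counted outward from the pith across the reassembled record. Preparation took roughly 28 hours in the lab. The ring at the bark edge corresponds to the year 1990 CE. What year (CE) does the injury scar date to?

1871 CE

Total rings = 144 + 346 = 490.
490 − 355 = 135 rings lie beyond the injury scar toward the bark edge.
Removing the 16 false rings leaves 135 − 16 = 119 true rings beyond the injury scar.
The ring at the bark edge is 1990 CE, so the injury scar dates to 1990 − 119 = 1871 CE.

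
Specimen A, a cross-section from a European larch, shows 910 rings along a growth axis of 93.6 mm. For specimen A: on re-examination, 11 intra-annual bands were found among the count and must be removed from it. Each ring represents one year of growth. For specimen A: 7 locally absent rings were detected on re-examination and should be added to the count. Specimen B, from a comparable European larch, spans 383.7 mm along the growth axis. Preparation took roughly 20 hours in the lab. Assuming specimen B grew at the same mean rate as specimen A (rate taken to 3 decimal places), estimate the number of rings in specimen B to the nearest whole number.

3725 rings

Specimen A: correcting the raw count gives 910 − 11 + 7 = 906 true rings.
A: Extension rate ≈ 93.6 / 906 = 0.103 mm per year.
For B, 383.7 / 0.103 = 3725.24 years ≈ 3725 rings.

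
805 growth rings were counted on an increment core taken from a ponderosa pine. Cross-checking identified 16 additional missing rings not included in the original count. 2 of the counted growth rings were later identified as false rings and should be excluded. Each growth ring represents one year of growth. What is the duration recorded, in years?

819 yr

Correcting the raw count gives 805 − 2 + 16 = 819 true growth rings.
With a one-to-one growth ring periodicity this is 819 years.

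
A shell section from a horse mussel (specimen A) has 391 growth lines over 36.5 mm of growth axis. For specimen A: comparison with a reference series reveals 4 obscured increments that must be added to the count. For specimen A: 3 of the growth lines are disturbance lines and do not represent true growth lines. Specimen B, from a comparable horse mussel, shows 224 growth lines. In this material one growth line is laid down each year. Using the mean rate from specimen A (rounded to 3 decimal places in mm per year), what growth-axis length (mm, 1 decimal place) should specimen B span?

20.8 mm

Specimen A: after corrections the count is 391 − 3 + 4 = 392 growth lines.
A: Extension rate ≈ 36.5 / 392 = 0.093 mm/yr.
B's length ≈ 0.093 × 224 = 20.8 mm.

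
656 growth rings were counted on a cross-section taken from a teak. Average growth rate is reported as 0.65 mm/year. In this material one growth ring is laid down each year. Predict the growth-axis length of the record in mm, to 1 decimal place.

The record spans 656 years at 0.65 mm per year.
656 years at 0.65 mm/year gives 0.65 × 656 = 426.4 mm.

426.4 mm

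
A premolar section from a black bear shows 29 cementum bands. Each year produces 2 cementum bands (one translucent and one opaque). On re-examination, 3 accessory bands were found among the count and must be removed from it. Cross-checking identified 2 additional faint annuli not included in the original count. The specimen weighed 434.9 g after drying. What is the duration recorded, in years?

True cementum band count = 29 − 3 + 2 = 28.
28 cementum bands at 2 per year is 28 / 2 = 14 years.

14 years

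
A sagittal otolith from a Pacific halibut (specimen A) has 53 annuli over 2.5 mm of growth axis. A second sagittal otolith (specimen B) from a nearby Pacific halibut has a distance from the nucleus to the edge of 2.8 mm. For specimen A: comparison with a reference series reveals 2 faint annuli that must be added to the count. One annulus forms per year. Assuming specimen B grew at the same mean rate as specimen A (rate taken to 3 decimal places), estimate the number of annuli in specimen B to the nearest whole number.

62 annuli

Specimen A: after corrections the count is 53 + 2 = 55 annuli.
A: 2.5 mm over 55 years gives 2.5 / 55 ≈ 0.045 mm/yr.
Specimen B: 2.8 mm / 0.045 mm per year = 62.22 years ≈ 62 annuli.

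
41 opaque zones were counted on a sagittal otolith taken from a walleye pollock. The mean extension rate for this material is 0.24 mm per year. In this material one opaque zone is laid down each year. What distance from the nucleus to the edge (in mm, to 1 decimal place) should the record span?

9.8 mm

41 years of growth are recorded.
Predicted length = 0.24 mm/year × 41 years = 9.8 mm.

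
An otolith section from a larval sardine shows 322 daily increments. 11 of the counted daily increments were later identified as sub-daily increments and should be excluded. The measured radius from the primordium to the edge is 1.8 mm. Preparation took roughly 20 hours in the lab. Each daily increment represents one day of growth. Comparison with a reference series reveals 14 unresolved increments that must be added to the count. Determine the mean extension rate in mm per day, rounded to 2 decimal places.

Adjusted count: 322 − 11 + 14 = 325 daily increments.
Mean rate = 1.8 mm / 325 days ≈ 0.01 mm per day.

0.01 mm per day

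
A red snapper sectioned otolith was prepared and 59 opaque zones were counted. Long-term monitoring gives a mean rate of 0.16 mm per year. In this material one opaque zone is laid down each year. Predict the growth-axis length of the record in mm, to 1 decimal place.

9.4 mm

59 years of growth are recorded.
59 years at 0.16 mm/year gives 0.16 × 59 = 9.4 mm.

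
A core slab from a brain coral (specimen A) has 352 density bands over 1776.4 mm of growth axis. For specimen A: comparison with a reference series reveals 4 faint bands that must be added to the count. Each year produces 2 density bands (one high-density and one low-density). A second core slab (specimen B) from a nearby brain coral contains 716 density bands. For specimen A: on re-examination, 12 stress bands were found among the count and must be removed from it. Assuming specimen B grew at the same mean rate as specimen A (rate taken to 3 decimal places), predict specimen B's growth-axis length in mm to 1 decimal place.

Specimen A: true density band count = 352 − 12 + 4 = 344.
Specimen A: with 2 density bands per year, 344 / 2 = 172 years.
A: Mean rate = 1776.4 mm / 172 years ≈ 10.328 mm per year.
Specimen B: with 2 density bands per year, 716 / 2 = 358 years. For B, 10.328 mm/year × 358 years = 3697.4 mm.

3697.4 mm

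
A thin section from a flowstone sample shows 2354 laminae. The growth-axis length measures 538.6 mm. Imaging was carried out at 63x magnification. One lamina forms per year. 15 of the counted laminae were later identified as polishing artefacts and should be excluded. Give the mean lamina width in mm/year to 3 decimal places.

Adjusted count: 2354 − 15 = 2339 laminae.
538.6 mm over 2339 years gives 538.6 / 2339 ≈ 0.230 mm/year.

0.230 mm/year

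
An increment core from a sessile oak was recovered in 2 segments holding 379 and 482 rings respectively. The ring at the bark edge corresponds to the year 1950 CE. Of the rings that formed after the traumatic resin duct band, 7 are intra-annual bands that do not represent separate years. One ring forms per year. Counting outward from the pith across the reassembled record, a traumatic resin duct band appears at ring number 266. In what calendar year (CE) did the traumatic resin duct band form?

1362 CE

Total rings = 379 + 482 = 861.
The traumatic resin duct band sits at ring 266 from the pith, so 861 − 266 = 595 rings formed after it.
Excluding 7 false rings: 595 − 7 = 588.
Counting back 588 years from 1950 CE places the traumatic resin duct band in 1950 − 588 = 1362 CE.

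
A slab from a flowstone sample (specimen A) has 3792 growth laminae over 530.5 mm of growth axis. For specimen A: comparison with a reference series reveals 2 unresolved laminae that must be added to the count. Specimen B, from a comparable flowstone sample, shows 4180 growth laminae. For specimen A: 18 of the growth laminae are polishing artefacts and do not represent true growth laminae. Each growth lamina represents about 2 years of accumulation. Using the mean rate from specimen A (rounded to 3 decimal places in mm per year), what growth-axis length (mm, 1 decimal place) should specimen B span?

585.2 mm

Specimen A: true growth lamina count = 3792 − 18 + 2 = 3776.
Specimen A: 3776 growth laminae at 2 years each span 3776 × 2 = 7552 years.
A: 530.5 mm over 7552 years gives 530.5 / 7552 ≈ 0.070 mm/year.
Specimen B: multiplying by 2 years per growth lamina: 4180 × 2 = 8360 years. Length of B = 0.070 × 8360 = 585.2 mm.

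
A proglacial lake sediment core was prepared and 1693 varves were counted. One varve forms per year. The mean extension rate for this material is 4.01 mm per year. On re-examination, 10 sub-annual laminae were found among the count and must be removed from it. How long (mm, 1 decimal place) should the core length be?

True varve count = 1693 − 10 = 1683.
Length ≈ 4.01 × 1683 = 6748.8 mm.

6748.8 mm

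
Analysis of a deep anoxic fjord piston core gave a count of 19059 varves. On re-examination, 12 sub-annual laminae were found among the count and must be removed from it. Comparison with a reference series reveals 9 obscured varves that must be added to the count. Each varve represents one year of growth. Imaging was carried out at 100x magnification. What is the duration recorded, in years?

19056 years

Adjusted count: 19059 − 12 + 9 = 19056 varves.
With a one-to-one varve periodicity this is 19056 years.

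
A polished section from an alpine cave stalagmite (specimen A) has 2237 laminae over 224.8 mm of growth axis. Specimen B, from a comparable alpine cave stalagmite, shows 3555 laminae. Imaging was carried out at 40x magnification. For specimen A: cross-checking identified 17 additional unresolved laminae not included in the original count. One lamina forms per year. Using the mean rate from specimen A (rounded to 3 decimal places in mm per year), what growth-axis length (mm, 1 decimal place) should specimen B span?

355.5 mm

Specimen A: after corrections the count is 2237 + 17 = 2254 laminae.
A: Extension rate ≈ 224.8 / 2254 = 0.100 mm/year.
B's length ≈ 0.100 × 3555 = 355.5 mm.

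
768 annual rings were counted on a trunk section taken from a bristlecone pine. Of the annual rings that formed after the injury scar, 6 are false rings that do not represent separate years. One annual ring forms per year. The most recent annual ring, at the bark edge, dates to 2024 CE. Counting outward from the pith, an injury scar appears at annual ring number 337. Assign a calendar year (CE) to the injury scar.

Between annual ring 337 and the bark edge there are 768 − 337 = 431 annual rings.
Removing the 6 false annual rings leaves 431 − 6 = 425 true annual rings beyond the injury scar.
2024 − 425 = 1599 CE.

1599 CE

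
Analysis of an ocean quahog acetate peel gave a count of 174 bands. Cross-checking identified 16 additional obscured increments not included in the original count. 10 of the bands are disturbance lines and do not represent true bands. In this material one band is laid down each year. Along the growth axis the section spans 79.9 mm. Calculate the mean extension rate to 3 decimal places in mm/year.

Correcting the raw count gives 174 − 10 + 16 = 180 true bands.
Extension rate ≈ 79.9 / 180 = 0.444 mm/year.

0.444 mm/year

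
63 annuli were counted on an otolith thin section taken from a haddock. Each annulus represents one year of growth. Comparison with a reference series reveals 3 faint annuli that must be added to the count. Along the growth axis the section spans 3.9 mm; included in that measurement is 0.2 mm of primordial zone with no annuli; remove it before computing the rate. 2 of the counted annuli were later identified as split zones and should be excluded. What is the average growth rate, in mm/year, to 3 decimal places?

Correcting the raw count gives 63 − 2 + 3 = 64 true annuli.
Net length = 3.9 − 0.2 = 3.7 mm.
Mean rate = 3.7 mm / 64 years ≈ 0.058 mm/year.

0.058 mm/year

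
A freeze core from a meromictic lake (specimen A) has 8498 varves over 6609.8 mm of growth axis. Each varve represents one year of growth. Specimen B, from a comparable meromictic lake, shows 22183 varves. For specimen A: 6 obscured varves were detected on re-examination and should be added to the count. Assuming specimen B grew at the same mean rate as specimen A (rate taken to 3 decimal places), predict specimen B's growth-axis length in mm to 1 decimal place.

17236.2 mm

Specimen A: true varve count = 8498 + 6 = 8504.
A: Extension rate ≈ 6609.8 / 8504 = 0.777 mm per year.
B's length ≈ 0.777 × 22183 = 17236.2 mm.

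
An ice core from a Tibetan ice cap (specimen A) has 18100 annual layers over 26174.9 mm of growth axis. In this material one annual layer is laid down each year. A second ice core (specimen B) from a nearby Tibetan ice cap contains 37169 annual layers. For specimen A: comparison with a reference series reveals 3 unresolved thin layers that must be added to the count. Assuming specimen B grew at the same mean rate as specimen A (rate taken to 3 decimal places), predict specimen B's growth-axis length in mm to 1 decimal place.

Specimen A: after corrections the count is 18100 + 3 = 18103 annual layers.
A: Extension rate ≈ 26174.9 / 18103 = 1.446 mm/year.
B's length ≈ 1.446 × 37169 = 53746.4 mm.

53746.4 mm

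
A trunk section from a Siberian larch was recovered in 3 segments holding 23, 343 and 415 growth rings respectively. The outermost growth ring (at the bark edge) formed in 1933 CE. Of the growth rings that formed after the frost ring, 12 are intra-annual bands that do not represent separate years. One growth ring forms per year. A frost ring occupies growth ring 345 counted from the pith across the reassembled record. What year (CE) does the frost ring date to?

Total growth rings = 23 + 343 + 415 = 781.
Between growth ring 345 and the bark edge there are 781 − 345 = 436 growth rings.
Removing the 12 false growth rings leaves 436 − 12 = 424 true growth rings beyond the frost ring.
The growth ring at the bark edge is 1933 CE, so the frost ring dates to 1933 − 424 = 1509 CE.

1509 CE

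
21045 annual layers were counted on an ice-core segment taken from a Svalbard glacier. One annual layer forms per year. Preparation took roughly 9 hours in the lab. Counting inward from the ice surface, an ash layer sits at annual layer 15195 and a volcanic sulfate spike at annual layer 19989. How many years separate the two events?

4794 years

19989 − 15195 = 4794 annual layers lie between the two events.
At one annual layer per year, 4794 years elapsed between them.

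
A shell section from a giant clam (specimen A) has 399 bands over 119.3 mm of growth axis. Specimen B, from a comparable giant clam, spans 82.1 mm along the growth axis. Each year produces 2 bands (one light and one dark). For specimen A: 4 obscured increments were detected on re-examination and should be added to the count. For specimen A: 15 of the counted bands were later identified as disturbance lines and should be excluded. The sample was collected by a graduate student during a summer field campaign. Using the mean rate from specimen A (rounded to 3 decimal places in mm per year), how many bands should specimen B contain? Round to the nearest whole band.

Specimen A: adjusted count: 399 − 15 + 4 = 388 bands.
Specimen A: with 2 bands per year, 388 / 2 = 194 years.
A: 119.3 mm over 194 years gives 119.3 / 194 ≈ 0.615 mm per year.
B spans 82.1 / 0.615 = 133.50 years; at 2 bands per year that is 133.50 × 2 ≈ 267 bands.

267 bands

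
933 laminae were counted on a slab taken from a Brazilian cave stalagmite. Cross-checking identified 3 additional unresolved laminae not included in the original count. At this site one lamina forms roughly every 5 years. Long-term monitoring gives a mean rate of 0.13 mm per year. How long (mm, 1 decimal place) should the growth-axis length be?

After corrections the count is 933 + 3 = 936 laminae.
936 laminae at 5 years each span 936 × 5 = 4680 years.
Length ≈ 0.13 × 4680 = 608.4 mm.

608.4 mm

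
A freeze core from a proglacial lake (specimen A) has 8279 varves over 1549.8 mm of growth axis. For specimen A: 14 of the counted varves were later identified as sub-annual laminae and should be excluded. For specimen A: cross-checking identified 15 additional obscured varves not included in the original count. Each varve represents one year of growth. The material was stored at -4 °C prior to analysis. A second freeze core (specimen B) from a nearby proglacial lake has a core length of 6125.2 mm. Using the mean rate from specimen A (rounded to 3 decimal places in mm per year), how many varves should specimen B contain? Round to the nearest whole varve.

32755 varves

Specimen A: correcting the raw count gives 8279 − 14 + 15 = 8280 true varves.
A: 1549.8 mm over 8280 years gives 1549.8 / 8280 ≈ 0.187 mm per year.
B spans 6125.2 / 0.187 = 32755.08 years ≈ 32755 varves.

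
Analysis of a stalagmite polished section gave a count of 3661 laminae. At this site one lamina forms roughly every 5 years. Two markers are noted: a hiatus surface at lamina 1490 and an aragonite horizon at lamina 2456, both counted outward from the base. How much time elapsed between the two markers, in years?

Separation: 2456 − 1490 = 966 laminae.
At 5 years per lamina, 966 × 5 = 4830 years.

4830 yr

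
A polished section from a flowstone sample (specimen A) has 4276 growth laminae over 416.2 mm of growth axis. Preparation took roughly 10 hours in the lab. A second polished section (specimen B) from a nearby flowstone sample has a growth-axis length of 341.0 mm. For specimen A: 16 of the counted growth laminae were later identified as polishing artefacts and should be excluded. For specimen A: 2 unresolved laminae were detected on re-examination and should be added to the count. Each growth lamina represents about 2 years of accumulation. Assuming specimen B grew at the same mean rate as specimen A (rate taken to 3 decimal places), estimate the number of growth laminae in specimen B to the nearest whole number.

3480 growth laminae

Specimen A: true growth lamina count = 4276 − 16 + 2 = 4262.
Specimen A: multiplying by 2 years per growth lamina: 4262 × 2 = 8524 years.
A: Mean rate = 416.2 mm / 8524 years ≈ 0.049 mm per year.
Specimen B: 341.0 mm / 0.049 mm per year = 6959.18 years; at 2 years per growth lamina that is 6959.18 / 2 ≈ 3480 growth laminae.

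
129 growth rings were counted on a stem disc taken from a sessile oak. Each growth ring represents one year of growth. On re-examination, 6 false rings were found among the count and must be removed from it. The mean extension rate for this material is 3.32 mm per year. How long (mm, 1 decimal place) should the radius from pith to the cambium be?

408.4 mm

Correcting the raw count gives 129 − 6 = 123 true growth rings.
123 years at 3.32 mm/year gives 3.32 × 123 = 408.4 mm.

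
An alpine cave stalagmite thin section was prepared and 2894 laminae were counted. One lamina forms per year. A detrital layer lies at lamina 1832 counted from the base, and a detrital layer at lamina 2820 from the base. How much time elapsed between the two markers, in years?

Separation: 2820 − 1832 = 988 laminae.
At one lamina per year, 988 years elapsed between them.

988 years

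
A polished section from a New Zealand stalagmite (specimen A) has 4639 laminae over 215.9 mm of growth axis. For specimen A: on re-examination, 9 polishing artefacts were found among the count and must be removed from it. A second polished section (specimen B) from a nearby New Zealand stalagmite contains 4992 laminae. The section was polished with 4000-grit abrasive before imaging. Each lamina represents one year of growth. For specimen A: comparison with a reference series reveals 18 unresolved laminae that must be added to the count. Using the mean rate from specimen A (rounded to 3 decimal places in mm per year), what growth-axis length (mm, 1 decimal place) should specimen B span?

Specimen A: adjusted count: 4639 − 9 + 18 = 4648 laminae.
A: Mean rate = 215.9 mm / 4648 years ≈ 0.046 mm/yr.
B's length ≈ 0.046 × 4992 = 229.6 mm.

229.6 mm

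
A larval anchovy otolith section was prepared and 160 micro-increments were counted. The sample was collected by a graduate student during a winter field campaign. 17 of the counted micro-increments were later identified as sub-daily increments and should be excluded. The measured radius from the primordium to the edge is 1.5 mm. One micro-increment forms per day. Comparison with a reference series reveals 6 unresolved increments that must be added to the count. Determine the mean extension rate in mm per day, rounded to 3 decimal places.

Adjusted count: 160 − 17 + 6 = 149 micro-increments.
Extension rate ≈ 1.5 / 149 = 0.010 mm per day.

0.010 mm per day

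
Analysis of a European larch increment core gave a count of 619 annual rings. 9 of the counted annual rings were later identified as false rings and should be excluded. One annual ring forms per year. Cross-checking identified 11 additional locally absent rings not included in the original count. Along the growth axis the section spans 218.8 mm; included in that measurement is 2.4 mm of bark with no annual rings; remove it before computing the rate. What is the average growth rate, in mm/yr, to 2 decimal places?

Correcting the raw count gives 619 − 9 + 11 = 621 true annual rings.
Removing the 2.4 mm offcut leaves 218.8 − 2.4 = 216.4 mm.
Mean rate = 216.4 mm / 621 years ≈ 0.35 mm/yr.

0.35 mm/yr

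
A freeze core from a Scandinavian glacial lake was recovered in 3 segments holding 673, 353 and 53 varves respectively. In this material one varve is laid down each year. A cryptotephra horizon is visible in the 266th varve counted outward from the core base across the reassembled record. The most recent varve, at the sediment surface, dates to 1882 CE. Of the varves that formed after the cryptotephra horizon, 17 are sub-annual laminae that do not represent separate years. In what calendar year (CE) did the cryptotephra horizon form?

1086 CE

Total varves = 673 + 353 + 53 = 1079.
The cryptotephra horizon sits at varve 266 from the core base, so 1079 − 266 = 813 varves formed after it.
Removing the 17 false varves leaves 813 − 17 = 796 true varves beyond the cryptotephra horizon.
1882 − 796 = 1086 CE.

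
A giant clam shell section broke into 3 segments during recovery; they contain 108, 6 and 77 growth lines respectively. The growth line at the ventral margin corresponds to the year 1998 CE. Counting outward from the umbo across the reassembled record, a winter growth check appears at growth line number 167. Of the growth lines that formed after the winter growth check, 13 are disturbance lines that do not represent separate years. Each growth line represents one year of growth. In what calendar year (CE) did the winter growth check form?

Total growth lines = 108 + 6 + 77 = 191.
The winter growth check sits at growth line 167 from the umbo, so 191 − 167 = 24 growth lines formed after it.
24 − 13 false = 11 true growth lines after the winter growth check.
1998 − 11 = 1987 CE.

1987 CE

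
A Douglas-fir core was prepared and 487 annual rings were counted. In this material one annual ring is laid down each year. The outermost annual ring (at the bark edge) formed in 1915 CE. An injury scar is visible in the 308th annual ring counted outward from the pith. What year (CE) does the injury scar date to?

487 − 308 = 179 annual rings lie beyond the injury scar toward the bark edge.
1915 − 179 = 1736 CE.

1736 CE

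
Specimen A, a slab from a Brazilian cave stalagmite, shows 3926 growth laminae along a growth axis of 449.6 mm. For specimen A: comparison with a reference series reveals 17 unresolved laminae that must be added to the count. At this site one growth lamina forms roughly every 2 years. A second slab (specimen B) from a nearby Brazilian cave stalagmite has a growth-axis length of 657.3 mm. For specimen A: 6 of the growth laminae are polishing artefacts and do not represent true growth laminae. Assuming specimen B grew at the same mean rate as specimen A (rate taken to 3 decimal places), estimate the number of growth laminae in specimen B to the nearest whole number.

Specimen A: after corrections the count is 3926 − 6 + 17 = 3937 growth laminae.
Specimen A: at 2 years per growth lamina, 3937 × 2 = 7874 years.
A: Extension rate ≈ 449.6 / 7874 = 0.057 mm/year.
B spans 657.3 / 0.057 = 11531.58 years; at 2 years per growth lamina that is 11531.58 / 2 ≈ 5766 growth laminae.

5766 growth laminae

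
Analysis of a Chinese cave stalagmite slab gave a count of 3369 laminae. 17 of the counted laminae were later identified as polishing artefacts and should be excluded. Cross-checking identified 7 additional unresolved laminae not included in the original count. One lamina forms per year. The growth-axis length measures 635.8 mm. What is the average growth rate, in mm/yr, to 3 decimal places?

After corrections the count is 3369 − 17 + 7 = 3359 laminae.
Extension rate ≈ 635.8 / 3359 = 0.189 mm/yr.

0.189 mm/yr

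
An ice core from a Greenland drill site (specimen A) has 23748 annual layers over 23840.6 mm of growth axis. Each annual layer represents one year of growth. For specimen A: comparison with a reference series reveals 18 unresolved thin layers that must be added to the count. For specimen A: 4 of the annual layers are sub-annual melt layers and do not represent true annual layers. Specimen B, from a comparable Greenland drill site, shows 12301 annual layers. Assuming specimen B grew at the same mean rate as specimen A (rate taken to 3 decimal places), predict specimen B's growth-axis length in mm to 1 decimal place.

12337.9 mm

Specimen A: true annual layer count = 23748 − 4 + 18 = 23762.
A: Mean rate = 23840.6 mm / 23762 years ≈ 1.003 mm/yr.
Length of B = 1.003 × 12301 = 12337.9 mm.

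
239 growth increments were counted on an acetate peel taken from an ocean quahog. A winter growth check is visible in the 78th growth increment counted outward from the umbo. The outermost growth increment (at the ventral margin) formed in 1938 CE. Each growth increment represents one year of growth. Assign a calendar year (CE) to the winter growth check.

The winter growth check sits at growth increment 78 from the umbo, so 239 − 78 = 161 growth increments formed after it.
The growth increment at the ventral margin is 1938 CE, so the winter growth check dates to 1938 − 161 = 1777 CE.

1777 CE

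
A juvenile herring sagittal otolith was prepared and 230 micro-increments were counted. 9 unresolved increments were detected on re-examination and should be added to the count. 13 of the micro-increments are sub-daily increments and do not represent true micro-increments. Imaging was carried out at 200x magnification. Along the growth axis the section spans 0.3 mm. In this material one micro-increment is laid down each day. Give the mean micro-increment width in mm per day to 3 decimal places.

True micro-increment count = 230 − 13 + 9 = 226.
Mean rate = 0.3 mm / 226 days ≈ 0.001 mm per day.

0.001 mm per day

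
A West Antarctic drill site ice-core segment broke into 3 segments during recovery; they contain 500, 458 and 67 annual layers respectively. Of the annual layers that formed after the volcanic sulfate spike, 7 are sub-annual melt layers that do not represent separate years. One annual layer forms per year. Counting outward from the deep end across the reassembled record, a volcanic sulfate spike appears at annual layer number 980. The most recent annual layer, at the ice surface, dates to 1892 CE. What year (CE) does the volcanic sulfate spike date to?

1854 CE

Total annual layers = 500 + 458 + 67 = 1025.
1025 − 980 = 45 annual layers lie beyond the volcanic sulfate spike toward the ice surface.
45 − 7 false = 38 true annual layers after the volcanic sulfate spike.
Counting back 38 years from 1892 CE places the volcanic sulfate spike in 1892 − 38 = 1854 CE.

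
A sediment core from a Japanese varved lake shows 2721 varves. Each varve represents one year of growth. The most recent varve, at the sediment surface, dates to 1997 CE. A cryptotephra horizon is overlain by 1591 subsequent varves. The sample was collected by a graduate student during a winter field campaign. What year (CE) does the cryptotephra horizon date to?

1591 varves post-date the cryptotephra horizon.
The varve at the sediment surface is 1997 CE, so the cryptotephra horizon dates to 1997 − 1591 = 406 CE.

406 CE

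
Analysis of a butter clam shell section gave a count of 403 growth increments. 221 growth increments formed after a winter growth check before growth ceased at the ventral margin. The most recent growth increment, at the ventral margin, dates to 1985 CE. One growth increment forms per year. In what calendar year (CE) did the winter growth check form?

221 growth increments post-date the winter growth check.
Counting back 221 years from 1985 CE places the winter growth check in 1985 − 221 = 1764 CE.

1764 CE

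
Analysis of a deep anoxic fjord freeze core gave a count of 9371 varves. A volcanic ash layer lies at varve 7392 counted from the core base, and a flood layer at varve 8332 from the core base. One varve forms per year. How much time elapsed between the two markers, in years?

The two markers are separated by 8332 − 7392 = 940 varves.
That is 940 years at one varve per year.

940 yr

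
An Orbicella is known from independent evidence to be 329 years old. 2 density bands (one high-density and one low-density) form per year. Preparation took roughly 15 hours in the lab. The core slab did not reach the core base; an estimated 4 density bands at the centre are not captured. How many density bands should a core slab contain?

654 density bands

Expected density bands: 329 × 2 = 658.
Subtracting the 4 density bands not captured gives 658 − 4 = 654 density bands in the record.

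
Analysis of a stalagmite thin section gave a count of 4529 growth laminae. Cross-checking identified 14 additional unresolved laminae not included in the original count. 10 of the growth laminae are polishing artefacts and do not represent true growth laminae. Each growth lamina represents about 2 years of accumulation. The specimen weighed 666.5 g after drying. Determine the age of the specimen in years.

9066 years

Correcting the raw count gives 4529 − 10 + 14 = 4533 true growth laminae.
At 2 years per growth lamina, 4533 × 2 = 9066 years.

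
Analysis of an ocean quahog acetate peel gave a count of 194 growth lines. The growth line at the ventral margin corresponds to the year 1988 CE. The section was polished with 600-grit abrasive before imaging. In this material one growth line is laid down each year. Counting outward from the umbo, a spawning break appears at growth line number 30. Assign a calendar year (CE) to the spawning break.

Between growth line 30 and the ventral margin there are 194 − 30 = 164 growth lines.
Counting back 164 years from 1988 CE places the spawning break in 1988 − 164 = 1824 CE.

1824 CE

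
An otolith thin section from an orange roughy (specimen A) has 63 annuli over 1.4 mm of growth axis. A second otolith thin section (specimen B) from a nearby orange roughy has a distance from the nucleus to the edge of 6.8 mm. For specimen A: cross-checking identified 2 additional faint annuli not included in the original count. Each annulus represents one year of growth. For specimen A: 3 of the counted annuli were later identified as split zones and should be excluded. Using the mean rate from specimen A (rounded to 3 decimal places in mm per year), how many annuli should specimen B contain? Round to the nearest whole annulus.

Specimen A: true annulus count = 63 − 3 + 2 = 62.
A: Extension rate ≈ 1.4 / 62 = 0.023 mm/year.
Specimen B: 6.8 mm / 0.023 mm per year = 295.65 years ≈ 296 annuli.

296 annuli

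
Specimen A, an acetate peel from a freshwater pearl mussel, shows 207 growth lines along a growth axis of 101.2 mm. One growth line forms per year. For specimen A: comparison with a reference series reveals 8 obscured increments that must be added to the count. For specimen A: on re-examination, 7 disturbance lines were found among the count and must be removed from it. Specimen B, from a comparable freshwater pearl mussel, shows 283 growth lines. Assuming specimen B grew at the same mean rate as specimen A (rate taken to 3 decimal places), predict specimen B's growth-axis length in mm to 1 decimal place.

137.8 mm

Specimen A: adjusted count: 207 − 7 + 8 = 208 growth lines.
A: Mean rate = 101.2 mm / 208 years ≈ 0.487 mm per year.
B's length ≈ 0.487 × 283 = 137.8 mm.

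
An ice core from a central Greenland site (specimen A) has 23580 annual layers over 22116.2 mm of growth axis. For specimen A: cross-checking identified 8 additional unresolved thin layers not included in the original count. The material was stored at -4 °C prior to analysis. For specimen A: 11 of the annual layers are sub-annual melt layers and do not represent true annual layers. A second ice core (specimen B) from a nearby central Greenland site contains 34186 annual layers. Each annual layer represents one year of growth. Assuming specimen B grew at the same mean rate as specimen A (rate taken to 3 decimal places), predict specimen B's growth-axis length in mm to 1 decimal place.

Specimen A: adjusted count: 23580 − 11 + 8 = 23577 annual layers.
A: Mean rate = 22116.2 mm / 23577 years ≈ 0.938 mm/year.
For B, 0.938 mm/year × 34186 years = 32066.5 mm.

32066.5 mm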